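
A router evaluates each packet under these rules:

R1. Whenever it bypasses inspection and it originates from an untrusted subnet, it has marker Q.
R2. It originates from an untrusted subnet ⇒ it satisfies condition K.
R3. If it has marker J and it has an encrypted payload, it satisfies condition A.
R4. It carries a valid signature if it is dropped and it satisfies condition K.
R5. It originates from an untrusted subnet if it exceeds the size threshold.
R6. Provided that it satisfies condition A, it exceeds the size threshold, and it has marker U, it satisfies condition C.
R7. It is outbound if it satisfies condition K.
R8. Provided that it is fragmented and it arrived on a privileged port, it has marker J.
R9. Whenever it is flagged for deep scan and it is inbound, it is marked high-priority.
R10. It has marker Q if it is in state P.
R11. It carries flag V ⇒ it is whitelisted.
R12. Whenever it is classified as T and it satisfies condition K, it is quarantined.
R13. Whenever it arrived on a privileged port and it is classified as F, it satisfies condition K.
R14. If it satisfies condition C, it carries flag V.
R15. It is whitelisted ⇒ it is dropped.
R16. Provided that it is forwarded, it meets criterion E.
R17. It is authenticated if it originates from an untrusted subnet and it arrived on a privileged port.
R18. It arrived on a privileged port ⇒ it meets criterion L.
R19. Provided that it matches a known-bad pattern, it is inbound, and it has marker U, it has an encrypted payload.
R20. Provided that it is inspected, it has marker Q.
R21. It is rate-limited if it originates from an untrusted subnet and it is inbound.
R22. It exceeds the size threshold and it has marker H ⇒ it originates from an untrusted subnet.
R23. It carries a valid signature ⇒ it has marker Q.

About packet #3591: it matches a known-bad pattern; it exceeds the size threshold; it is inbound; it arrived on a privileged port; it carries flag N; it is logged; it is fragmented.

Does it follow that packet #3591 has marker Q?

Forward chaining from the given facts derives: originates from an untrusted subnet, has marker J, is authenticated, meets criterion L, is rate-limited, satisfies condition K, is outbound.
Rules concluding "it has marker Q": R1 needs "it bypasses inspection"; R10 needs "it is in state P"; R20 needs "it is inspected"; R23 needs "it carries a valid signature" — none of these are established.

No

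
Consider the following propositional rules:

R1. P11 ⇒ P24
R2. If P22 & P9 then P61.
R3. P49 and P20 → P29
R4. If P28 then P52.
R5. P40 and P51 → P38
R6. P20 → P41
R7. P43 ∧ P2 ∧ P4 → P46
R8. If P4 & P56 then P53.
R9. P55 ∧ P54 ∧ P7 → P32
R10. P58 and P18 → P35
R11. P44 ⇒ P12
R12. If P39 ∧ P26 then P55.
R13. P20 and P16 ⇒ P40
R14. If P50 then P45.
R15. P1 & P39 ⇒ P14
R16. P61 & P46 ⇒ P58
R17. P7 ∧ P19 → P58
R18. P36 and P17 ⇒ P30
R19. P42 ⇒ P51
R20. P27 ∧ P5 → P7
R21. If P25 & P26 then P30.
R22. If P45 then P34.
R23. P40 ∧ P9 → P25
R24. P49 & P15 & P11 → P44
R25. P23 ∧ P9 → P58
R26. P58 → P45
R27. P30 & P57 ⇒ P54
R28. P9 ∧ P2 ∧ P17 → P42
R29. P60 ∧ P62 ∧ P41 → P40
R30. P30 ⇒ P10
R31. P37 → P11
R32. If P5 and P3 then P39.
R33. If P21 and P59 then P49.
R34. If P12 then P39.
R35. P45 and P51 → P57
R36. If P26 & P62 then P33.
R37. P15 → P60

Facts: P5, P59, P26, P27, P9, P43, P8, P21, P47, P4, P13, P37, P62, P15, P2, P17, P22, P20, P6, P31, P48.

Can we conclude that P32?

Yes

P61  (by R2: P22, P9)
P41  (by R6: P20)
P46  (by R7: P43, P2, P4)
P58  (by R16: P61, P46)
P7  (by R20: P27, P5)
P45  (by R26: P58)
P42  (by R28: P9, P2, P17)
P11  (by R31: P37)
P49  (by R33: P21, P59)
P60  (by R37: P15)
P51  (by R19: P42)
P44  (by R24: P49, P15, P11)
P40  (by R29: P60, P62, P41)
P57  (by R35: P45, P51)
P12  (by R11: P44)
P25  (by R23: P40, P9)
P39  (by R34: P12)
P55  (by R12: P39, P26)
P30  (by R21: P25, P26)
P54  (by R27: P30, P57)
P32  (by R9: P55, P54, P7)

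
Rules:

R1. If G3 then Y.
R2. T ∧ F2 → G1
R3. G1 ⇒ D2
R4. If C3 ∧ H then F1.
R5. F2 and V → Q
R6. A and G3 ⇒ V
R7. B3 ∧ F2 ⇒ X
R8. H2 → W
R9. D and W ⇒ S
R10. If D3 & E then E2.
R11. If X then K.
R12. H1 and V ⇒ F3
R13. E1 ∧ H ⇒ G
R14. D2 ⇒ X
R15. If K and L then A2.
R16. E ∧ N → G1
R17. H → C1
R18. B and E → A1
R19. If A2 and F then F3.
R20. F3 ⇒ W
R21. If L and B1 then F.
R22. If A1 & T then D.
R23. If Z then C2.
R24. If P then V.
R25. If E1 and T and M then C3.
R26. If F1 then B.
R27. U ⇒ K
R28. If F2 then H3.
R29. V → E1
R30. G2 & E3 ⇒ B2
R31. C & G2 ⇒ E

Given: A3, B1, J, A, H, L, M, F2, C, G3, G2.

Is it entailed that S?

Forward chaining from the given facts derives: Y, V, C1, F, H3, E1, E, Q, G.
The only rule concluding S is R9, which needs D; that is never established.

No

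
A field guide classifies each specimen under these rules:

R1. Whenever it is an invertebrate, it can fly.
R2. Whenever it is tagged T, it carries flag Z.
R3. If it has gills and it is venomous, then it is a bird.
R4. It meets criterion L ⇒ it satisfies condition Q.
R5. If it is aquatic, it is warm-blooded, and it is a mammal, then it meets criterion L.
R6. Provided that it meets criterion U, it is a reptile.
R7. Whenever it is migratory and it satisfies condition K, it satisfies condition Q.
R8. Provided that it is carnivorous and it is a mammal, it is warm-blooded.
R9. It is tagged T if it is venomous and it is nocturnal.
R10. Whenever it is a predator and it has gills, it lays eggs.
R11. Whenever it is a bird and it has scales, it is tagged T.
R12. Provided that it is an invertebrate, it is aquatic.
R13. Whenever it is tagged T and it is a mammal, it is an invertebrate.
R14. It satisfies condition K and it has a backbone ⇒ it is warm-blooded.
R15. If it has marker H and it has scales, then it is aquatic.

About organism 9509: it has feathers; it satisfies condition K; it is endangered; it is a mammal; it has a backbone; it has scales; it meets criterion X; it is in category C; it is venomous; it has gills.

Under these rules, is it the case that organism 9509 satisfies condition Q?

By R3 (it has gills, it is venomous): it is a bird.
By R11 (it is a bird, it has scales): it is tagged T.
By R13 (it is tagged T, it is a mammal): it is an invertebrate.
By R14 (it satisfies condition K, it has a backbone): it is warm-blooded.
By R12 (it is an invertebrate): it is aquatic.
By R5 (it is aquatic, it is warm-blooded, it is a mammal): it meets criterion L.
By R4 (it meets criterion L): it satisfies condition Q.

Yes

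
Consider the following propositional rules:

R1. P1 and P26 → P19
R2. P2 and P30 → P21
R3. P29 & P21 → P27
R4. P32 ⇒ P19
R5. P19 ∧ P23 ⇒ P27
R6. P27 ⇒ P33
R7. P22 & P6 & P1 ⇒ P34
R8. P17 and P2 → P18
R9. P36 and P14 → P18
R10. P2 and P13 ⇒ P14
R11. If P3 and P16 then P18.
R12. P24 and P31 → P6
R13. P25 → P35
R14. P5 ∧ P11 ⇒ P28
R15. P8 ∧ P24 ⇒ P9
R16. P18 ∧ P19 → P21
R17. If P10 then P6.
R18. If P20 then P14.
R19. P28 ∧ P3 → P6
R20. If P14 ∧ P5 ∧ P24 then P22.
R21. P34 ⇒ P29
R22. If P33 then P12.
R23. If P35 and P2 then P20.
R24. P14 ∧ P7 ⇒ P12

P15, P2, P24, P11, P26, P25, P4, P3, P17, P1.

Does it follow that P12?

No

Forward chaining from the given facts derives: P19, P18, P35, P21, P20, P14.
Rules concluding P12: R22 needs P33; R24 needs P7 — none of these are established.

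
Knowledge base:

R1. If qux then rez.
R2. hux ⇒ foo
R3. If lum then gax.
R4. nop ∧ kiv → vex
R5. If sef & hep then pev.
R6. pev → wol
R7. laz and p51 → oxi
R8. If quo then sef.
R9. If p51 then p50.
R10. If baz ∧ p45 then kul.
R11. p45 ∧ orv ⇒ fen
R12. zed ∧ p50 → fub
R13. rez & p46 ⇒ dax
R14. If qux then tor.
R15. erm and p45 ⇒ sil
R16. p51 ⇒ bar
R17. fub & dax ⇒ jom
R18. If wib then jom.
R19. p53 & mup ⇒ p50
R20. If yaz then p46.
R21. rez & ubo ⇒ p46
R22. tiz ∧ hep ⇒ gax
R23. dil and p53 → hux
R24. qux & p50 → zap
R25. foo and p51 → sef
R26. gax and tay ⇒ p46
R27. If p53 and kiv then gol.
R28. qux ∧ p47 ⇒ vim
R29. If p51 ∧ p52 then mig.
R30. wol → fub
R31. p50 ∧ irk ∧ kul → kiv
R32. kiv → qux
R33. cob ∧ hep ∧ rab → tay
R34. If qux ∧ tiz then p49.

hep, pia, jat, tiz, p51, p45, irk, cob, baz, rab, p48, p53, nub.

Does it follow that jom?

Forward chaining from the given facts derives: p50, kul, bar, gax, kiv, qux, tay, p49, rez, tor, zap, p46, gol, dax.
Rules concluding jom: R17 needs fub; R18 needs wib — none of these are established.

No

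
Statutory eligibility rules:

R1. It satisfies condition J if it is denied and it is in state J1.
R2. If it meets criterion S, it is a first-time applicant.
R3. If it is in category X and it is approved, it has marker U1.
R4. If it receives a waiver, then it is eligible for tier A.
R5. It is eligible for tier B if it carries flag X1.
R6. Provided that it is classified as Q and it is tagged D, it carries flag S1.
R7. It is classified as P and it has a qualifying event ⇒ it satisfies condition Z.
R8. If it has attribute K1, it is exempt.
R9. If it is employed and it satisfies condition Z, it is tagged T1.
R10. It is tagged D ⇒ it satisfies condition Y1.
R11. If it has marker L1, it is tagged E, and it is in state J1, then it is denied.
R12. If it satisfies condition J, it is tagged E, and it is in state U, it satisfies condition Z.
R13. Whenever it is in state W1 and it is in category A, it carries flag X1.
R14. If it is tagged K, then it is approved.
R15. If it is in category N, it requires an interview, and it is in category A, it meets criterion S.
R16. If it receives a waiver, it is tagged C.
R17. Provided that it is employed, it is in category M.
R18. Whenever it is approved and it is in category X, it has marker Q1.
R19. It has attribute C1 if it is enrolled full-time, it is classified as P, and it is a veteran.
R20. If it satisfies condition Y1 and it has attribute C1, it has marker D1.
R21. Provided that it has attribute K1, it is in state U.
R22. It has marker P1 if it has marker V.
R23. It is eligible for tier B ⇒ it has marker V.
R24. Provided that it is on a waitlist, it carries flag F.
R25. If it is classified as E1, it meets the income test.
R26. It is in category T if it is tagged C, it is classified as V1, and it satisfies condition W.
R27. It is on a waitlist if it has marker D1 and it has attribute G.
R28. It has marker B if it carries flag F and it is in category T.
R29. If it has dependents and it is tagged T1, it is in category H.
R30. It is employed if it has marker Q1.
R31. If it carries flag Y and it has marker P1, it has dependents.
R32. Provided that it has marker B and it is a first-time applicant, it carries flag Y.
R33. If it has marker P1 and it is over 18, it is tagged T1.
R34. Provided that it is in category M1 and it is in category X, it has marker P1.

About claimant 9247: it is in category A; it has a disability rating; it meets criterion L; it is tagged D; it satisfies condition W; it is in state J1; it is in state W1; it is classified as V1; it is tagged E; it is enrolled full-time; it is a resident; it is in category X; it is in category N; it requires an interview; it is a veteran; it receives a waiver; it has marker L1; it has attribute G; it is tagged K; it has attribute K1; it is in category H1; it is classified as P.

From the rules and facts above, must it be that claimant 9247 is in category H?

By R10 (it is tagged D): it satisfies condition Y1.
By R11 (it has marker L1, it is tagged E, it is in state J1): it is denied.
By R13 (it is in state W1, it is in category A): it carries flag X1.
By R14 (it is tagged K): it is approved.
By R15 (it is in category N, it requires an interview, it is in category A): it meets criterion S.
By R16 (it receives a waiver): it is tagged C.
By R18 (it is approved, it is in category X): it has marker Q1.
By R19 (it is enrolled full-time, it is classified as P, it is a veteran): it has attribute C1.
By R20 (it satisfies condition Y1, it has attribute C1): it has marker D1.
By R21 (it has attribute K1): it is in state U.
By R26 (it is tagged C, it is classified as V1, it satisfies condition W): it is in category T.
By R27 (it has marker D1, it has attribute G): it is on a waitlist.
By R30 (it has marker Q1): it is employed.
By R1 (it is denied, it is in state J1): it satisfies condition J.
By R2 (it meets criterion S): it is a first-time applicant.
By R5 (it carries flag X1): it is eligible for tier B.
By R12 (it satisfies condition J, it is tagged E, it is in state U): it satisfies condition Z.
By R23 (it is eligible for tier B): it has marker V.
By R24 (it is on a waitlist): it carries flag F.
By R28 (it carries flag F, it is in category T): it has marker B.
By R32 (it has marker B, it is a first-time applicant): it carries flag Y.
By R9 (it is employed, it satisfies condition Z): it is tagged T1.
By R22 (it has marker V): it has marker P1.
By R31 (it carries flag Y, it has marker P1): it has dependents.
By R29 (it has dependents, it is tagged T1): it is in category H.

Yes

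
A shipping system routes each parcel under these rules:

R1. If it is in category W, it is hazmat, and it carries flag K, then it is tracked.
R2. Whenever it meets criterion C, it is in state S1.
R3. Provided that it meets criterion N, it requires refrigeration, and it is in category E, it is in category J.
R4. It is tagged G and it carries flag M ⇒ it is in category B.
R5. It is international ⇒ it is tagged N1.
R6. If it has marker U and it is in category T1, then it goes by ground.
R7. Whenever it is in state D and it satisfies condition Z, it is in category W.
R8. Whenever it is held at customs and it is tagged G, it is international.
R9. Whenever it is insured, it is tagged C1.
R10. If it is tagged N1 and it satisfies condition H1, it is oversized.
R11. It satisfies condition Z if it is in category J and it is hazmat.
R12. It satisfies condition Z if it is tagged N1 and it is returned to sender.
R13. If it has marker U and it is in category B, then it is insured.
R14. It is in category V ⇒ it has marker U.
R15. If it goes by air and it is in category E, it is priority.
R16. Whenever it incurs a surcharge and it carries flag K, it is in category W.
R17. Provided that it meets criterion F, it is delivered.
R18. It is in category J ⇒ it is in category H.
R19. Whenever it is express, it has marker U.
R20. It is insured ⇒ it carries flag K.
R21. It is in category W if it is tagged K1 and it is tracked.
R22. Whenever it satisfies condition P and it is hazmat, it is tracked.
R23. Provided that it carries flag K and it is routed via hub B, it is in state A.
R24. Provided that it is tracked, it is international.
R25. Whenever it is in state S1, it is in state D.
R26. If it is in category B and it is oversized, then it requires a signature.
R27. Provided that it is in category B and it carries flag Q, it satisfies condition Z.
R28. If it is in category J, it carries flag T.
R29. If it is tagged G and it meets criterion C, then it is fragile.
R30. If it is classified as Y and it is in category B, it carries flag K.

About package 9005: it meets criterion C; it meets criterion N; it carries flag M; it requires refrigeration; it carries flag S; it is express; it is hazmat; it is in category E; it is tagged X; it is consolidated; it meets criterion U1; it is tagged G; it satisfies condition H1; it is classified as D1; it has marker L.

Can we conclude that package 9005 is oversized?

By R2 (it meets criterion C): it is in state S1.
By R3 (it meets criterion N, it requires refrigeration, it is in category E): it is in category J.
By R4 (it is tagged G, it carries flag M): it is in category B.
By R11 (it is in category J, it is hazmat): it satisfies condition Z.
By R19 (it is express): it has marker U.
By R25 (it is in state S1): it is in state D.
By R7 (it is in state D, it satisfies condition Z): it is in category W.
By R13 (it has marker U, it is in category B): it is insured.
By R20 (it is insured): it carries flag K.
By R1 (it is in category W, it is hazmat, it carries flag K): it is tracked.
By R24 (it is tracked): it is international.
By R5 (it is international): it is tagged N1.
By R10 (it is tagged N1, it satisfies condition H1): it is oversized.

Yes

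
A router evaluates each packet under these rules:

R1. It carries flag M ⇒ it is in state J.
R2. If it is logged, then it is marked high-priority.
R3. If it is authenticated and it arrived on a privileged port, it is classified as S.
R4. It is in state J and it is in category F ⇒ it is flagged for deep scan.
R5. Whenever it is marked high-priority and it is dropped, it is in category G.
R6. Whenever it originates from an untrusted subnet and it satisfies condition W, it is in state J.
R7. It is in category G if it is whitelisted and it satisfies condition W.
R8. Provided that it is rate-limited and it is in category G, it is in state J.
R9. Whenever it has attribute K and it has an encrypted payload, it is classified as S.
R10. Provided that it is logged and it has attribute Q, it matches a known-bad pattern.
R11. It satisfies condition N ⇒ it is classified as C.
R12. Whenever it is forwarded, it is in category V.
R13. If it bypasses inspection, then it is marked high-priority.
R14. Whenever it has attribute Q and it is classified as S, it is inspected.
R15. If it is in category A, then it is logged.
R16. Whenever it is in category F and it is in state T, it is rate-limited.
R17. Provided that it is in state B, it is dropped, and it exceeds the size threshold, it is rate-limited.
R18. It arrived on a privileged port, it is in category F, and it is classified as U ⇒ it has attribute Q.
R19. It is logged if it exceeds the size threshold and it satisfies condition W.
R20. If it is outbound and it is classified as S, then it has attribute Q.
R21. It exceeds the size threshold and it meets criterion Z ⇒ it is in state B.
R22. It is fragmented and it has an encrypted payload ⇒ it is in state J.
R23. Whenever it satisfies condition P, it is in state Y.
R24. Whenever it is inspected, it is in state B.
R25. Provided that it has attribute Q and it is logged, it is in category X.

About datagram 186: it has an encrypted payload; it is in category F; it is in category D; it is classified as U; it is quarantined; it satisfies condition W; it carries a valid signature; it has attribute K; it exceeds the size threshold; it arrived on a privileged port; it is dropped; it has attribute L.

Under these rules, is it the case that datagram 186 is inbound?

No

Forward chaining from the given facts derives: is classified as S, has attribute Q, is logged, is in category X, is marked high-priority, is in category G, matches a known-bad pattern, is inspected, is in state B, is rate-limited, is in state J, is flagged for deep scan.
No rule has "it is inbound" as its conclusion, and it is not among the given facts.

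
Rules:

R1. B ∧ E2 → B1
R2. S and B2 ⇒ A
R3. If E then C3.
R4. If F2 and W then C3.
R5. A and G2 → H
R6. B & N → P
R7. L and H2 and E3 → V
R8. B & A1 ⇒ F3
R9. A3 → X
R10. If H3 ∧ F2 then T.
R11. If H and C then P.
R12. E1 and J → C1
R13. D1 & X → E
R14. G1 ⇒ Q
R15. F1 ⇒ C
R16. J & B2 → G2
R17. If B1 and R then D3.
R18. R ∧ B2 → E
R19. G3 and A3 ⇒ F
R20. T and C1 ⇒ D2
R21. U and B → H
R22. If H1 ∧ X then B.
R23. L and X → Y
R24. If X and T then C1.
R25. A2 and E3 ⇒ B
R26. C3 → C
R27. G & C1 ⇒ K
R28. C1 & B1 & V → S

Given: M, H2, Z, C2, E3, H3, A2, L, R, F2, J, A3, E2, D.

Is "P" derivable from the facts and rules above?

Forward chaining from the given facts derives: V, X, T, Y, C1, B, B1, D3, D2, S.
Rules concluding P: R6 needs N; R11 needs H — none of these are established.

No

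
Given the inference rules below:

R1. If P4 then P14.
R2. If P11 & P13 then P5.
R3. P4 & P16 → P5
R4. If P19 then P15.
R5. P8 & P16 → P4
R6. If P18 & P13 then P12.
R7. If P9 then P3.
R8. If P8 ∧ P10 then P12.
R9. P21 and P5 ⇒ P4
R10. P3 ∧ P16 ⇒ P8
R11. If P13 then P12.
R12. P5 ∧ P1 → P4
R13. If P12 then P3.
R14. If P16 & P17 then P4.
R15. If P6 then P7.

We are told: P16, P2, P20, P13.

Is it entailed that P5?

Yes

P12  (by R11: P13)
P3  (by R13: P12)
P8  (by R10: P3, P16)
P4  (by R5: P8, P16)
P5  (by R3: P4, P16)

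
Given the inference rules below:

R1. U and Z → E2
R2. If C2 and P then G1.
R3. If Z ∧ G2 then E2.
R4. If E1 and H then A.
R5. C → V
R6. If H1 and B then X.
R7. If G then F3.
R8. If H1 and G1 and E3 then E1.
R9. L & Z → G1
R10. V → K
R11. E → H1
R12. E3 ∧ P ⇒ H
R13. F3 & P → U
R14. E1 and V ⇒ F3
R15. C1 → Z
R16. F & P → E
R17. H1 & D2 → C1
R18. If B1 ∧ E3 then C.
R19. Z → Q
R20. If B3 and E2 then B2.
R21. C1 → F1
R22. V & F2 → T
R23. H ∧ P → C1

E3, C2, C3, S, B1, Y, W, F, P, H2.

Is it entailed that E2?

G1  (by R2: C2, P)
H  (by R12: E3, P)
E  (by R16: F, P)
C  (by R18: B1, E3)
C1  (by R23: H, P)
V  (by R5: C)
H1  (by R11: E)
Z  (by R15: C1)
E1  (by R8: H1, G1, E3)
F3  (by R14: E1, V)
U  (by R13: F3, P)
E2  (by R1: U, Z)

Yes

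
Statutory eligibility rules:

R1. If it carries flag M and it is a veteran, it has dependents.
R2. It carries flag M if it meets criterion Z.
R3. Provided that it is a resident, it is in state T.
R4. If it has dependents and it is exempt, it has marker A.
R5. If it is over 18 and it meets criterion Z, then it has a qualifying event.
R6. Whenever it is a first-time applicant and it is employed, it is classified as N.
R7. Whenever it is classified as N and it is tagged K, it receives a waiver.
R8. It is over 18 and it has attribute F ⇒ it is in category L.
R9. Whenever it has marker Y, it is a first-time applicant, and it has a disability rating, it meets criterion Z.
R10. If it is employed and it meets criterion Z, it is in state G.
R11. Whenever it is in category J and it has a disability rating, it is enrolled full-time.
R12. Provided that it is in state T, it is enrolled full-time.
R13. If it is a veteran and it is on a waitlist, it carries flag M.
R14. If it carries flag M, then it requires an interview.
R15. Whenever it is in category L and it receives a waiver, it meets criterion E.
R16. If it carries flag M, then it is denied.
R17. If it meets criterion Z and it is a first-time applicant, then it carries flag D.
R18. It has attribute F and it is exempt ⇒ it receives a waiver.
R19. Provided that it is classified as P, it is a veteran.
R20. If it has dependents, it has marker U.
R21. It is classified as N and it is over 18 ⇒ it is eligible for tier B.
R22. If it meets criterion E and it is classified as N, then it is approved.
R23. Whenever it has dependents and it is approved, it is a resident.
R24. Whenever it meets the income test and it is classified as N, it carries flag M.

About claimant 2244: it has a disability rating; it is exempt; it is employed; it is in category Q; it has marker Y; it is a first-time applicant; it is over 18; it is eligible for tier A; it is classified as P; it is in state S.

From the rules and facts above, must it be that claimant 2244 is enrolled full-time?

Forward chaining from the given facts derives: is classified as N, meets criterion Z, is in state G, carries flag D, is a veteran, is eligible for tier B, carries flag M, has a qualifying event, requires an interview, is denied, has dependents, has marker A, has marker U.
Rules concluding "it is enrolled full-time": R11 needs "it is in category J"; R12 needs "it is in state T" — none of these are established.

No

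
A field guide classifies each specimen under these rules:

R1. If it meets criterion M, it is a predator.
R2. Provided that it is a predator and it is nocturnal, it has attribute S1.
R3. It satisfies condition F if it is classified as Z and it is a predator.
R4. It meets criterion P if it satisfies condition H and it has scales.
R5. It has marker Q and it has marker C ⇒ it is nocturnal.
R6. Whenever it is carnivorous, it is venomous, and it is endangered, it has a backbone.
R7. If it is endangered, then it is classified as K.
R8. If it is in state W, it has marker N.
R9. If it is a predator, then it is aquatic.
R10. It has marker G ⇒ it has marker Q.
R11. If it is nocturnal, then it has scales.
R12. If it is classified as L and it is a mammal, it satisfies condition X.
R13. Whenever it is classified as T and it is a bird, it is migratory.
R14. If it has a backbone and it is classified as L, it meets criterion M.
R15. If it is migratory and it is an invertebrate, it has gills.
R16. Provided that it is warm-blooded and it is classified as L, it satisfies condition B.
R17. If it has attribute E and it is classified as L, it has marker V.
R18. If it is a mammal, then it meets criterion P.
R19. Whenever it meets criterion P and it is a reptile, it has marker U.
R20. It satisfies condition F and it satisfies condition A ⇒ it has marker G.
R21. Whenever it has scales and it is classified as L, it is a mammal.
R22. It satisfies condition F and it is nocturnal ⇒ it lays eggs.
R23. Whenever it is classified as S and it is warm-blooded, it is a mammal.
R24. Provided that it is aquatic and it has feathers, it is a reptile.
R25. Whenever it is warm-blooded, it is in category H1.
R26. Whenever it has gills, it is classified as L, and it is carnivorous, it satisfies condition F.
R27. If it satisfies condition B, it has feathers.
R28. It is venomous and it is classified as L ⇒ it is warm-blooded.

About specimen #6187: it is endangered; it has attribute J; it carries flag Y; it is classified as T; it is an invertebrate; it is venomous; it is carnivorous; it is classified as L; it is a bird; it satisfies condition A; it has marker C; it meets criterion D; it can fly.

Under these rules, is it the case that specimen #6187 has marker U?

Yes

By R6 (it is carnivorous, it is venomous, it is endangered): it has a backbone.
By R13 (it is classified as T, it is a bird): it is migratory.
By R14 (it has a backbone, it is classified as L): it meets criterion M.
By R15 (it is migratory, it is an invertebrate): it has gills.
By R26 (it has gills, it is classified as L, it is carnivorous): it satisfies condition F.
By R28 (it is venomous, it is classified as L): it is warm-blooded.
By R1 (it meets criterion M): it is a predator.
By R9 (it is a predator): it is aquatic.
By R16 (it is warm-blooded, it is classified as L): it satisfies condition B.
By R20 (it satisfies condition F, it satisfies condition A): it has marker G.
By R27 (it satisfies condition B): it has feathers.
By R10 (it has marker G): it has marker Q.
By R24 (it is aquatic, it has feathers): it is a reptile.
By R5 (it has marker Q, it has marker C): it is nocturnal.
By R11 (it is nocturnal): it has scales.
By R21 (it has scales, it is classified as L): it is a mammal.
By R18 (it is a mammal): it meets criterion P.
By R19 (it meets criterion P, it is a reptile): it has marker U.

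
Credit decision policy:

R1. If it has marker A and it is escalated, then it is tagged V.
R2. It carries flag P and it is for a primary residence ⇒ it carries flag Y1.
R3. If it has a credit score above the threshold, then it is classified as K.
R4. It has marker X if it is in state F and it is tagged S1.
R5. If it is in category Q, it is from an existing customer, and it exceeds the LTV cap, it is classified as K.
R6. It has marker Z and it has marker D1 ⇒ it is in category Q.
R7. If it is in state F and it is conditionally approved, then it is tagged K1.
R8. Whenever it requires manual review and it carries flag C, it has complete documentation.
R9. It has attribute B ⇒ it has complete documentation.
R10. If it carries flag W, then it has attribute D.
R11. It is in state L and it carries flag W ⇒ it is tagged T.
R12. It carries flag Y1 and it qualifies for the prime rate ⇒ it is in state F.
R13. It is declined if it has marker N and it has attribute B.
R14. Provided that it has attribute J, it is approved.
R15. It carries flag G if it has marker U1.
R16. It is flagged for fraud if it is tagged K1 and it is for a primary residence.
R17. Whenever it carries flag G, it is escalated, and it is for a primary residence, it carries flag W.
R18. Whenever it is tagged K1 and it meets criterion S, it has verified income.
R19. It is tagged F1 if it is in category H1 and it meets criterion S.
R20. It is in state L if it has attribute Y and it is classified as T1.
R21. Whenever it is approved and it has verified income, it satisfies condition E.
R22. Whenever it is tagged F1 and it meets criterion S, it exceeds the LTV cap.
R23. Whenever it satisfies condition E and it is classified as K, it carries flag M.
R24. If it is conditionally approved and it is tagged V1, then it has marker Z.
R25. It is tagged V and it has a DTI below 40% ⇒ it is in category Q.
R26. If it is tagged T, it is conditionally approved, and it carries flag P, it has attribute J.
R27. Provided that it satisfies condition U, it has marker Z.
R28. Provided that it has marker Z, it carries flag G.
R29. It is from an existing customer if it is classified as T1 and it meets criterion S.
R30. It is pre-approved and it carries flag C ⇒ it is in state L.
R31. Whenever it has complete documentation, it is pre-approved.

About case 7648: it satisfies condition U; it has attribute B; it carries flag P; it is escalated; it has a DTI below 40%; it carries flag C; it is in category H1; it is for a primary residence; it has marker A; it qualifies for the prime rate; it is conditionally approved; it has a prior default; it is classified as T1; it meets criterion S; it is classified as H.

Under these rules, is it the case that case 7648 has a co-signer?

Forward chaining from the given facts derives: is tagged V, carries flag Y1, has complete documentation, is in state F, is tagged F1, exceeds the LTV cap, is in category Q, has marker Z, carries flag G, is from an existing customer, is pre-approved, is classified as K, is tagged K1, is flagged for fraud, carries flag W, has verified income, is in state L, has attribute D, is tagged T, has attribute J, is approved, satisfies condition E, carries flag M.
No rule has "it has a co-signer" as its conclusion, and it is not among the given facts.

No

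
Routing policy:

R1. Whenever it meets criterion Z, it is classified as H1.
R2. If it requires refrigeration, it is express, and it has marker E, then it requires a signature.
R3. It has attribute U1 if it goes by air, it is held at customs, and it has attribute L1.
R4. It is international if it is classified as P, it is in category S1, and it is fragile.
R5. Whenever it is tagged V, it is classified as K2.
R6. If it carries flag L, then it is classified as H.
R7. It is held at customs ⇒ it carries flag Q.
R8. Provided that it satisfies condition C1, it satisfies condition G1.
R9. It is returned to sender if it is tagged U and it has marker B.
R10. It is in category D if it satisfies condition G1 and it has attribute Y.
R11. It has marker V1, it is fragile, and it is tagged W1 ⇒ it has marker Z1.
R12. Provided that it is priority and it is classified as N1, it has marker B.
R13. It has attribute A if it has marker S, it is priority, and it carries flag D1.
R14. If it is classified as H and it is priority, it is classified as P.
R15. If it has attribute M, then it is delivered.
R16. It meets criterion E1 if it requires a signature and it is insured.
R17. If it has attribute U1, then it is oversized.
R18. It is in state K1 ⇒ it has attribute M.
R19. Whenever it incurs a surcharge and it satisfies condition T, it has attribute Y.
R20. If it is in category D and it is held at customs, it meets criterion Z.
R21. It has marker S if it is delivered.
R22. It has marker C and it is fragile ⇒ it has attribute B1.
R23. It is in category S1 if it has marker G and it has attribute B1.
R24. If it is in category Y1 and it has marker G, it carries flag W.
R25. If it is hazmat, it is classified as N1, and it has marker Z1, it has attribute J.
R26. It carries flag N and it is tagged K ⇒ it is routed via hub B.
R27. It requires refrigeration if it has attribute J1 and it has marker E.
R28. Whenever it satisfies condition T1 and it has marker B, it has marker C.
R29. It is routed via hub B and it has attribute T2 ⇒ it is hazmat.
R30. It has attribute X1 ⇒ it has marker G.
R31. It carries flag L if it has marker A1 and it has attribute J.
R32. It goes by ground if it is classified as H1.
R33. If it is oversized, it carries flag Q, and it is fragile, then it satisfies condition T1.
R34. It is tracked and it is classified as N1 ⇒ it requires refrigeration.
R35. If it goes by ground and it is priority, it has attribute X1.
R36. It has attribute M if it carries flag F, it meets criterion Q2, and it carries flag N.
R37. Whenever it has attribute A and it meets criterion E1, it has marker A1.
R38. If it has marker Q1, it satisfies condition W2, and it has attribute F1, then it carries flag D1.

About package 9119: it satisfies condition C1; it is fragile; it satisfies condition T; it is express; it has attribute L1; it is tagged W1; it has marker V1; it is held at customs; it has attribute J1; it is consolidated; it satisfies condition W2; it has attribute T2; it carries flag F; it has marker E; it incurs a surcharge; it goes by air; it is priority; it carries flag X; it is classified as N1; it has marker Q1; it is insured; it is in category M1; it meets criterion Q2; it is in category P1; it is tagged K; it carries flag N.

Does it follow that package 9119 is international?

No

Forward chaining from the given facts derives: has attribute U1, carries flag Q, satisfies condition G1, has marker Z1, has marker B, is oversized, has attribute Y, is routed via hub B, requires refrigeration, is hazmat, satisfies condition T1, has attribute M, requires a signature, is in category D, is delivered, meets criterion E1, meets criterion Z, has marker S, has attribute J, has marker C, is classified as H1, has attribute B1, goes by ground, has attribute X1, has marker G, is in category S1.
The only rule concluding "it is international" is R4, which needs "it is classified as P"; that is never established.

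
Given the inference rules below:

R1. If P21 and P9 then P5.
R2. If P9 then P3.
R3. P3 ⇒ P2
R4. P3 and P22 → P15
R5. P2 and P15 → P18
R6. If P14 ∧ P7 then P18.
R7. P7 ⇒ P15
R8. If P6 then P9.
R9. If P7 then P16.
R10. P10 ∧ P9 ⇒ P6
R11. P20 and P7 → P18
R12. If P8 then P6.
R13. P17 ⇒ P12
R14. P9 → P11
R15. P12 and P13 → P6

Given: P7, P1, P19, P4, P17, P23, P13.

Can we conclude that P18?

P15  (by R7: P7)
P12  (by R13: P17)
P6  (by R15: P12, P13)
P9  (by R8: P6)
P3  (by R2: P9)
P2  (by R3: P3)
P18  (by R5: P2, P15)

Yes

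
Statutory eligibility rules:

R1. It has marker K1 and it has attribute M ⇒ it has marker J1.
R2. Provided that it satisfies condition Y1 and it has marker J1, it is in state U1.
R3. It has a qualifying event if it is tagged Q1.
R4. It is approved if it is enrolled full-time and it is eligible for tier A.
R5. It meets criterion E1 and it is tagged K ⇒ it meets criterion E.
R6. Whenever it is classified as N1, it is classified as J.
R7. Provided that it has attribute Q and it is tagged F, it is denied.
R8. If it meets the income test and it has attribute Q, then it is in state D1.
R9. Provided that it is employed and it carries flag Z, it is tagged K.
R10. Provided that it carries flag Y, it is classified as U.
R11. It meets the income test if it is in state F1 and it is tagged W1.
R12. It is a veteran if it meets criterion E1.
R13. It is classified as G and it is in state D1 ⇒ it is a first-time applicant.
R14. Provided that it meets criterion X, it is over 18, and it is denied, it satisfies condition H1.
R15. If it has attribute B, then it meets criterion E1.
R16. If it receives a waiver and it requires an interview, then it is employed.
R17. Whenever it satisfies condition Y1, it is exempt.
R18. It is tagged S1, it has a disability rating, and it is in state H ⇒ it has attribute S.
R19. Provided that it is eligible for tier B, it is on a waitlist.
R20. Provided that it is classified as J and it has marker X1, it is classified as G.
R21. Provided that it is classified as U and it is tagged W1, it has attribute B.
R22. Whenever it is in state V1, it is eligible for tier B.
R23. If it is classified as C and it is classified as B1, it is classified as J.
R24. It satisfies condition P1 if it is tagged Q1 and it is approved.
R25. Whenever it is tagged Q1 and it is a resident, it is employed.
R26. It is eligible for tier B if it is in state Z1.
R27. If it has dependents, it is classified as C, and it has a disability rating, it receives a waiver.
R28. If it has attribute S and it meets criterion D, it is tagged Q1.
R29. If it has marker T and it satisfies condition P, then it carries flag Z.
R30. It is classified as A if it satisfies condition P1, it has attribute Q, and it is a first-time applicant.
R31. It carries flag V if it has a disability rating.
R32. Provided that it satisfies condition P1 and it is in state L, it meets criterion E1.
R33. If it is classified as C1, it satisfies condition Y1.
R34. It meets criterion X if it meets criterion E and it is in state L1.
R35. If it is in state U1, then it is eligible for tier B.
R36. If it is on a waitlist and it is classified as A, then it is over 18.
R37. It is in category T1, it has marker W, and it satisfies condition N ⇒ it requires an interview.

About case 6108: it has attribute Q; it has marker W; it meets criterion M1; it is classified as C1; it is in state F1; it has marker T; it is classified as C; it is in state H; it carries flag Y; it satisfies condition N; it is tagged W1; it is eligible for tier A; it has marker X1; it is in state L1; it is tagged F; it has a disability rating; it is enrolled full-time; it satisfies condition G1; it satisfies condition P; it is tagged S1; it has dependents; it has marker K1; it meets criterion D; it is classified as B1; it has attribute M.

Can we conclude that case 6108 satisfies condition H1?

Forward chaining from the given facts derives: has marker J1, is approved, is denied, is classified as U, meets the income test, has attribute S, has attribute B, is classified as J, receives a waiver, is tagged Q1, carries flag Z, carries flag V, satisfies condition Y1, is in state U1, has a qualifying event, is in state D1, meets criterion E1, is exempt, is classified as G, satisfies condition P1, is eligible for tier B, is a veteran, is a first-time applicant, is on a waitlist, is classified as A, is over 18.
The only rule concluding "it satisfies condition H1" is R14, which needs "it meets criterion X"; that is never established.

No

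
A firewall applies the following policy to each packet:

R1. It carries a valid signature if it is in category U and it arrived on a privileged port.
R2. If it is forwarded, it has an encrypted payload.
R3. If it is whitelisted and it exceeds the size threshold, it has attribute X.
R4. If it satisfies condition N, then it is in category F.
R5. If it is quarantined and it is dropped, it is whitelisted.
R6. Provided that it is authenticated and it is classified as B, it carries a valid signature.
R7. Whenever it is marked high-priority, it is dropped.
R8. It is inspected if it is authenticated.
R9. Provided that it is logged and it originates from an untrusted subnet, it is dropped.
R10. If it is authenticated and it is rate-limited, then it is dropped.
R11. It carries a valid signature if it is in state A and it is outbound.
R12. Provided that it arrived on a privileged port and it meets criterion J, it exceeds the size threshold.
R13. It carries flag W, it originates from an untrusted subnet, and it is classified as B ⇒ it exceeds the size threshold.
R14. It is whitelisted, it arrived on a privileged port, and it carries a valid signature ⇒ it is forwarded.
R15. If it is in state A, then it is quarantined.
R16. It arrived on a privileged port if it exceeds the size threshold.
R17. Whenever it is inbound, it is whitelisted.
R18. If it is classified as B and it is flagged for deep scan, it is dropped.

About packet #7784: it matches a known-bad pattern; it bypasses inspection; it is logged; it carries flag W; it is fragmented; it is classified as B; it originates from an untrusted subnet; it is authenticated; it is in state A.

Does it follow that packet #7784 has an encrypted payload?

By R6 (it is authenticated, it is classified as B): it carries a valid signature.
By R9 (it is logged, it originates from an untrusted subnet): it is dropped.
By R13 (it carries flag W, it originates from an untrusted subnet, it is classified as B): it exceeds the size threshold.
By R15 (it is in state A): it is quarantined.
By R16 (it exceeds the size threshold): it arrived on a privileged port.
By R5 (it is quarantined, it is dropped): it is whitelisted.
By R14 (it is whitelisted, it arrived on a privileged port, it carries a valid signature): it is forwarded.
By R2 (it is forwarded): it has an encrypted payload.

Yes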